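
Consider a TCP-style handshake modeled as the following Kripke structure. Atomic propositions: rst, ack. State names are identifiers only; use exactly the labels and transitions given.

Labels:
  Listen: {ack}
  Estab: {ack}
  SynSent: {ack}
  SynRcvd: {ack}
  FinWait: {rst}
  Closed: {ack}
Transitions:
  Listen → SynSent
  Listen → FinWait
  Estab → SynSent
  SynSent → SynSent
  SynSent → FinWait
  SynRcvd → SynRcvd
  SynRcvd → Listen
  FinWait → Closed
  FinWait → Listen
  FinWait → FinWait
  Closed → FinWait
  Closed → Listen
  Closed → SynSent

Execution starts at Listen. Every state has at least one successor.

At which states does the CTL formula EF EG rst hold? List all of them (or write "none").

{Listen, Estab, SynSent, SynRcvd, FinWait, Closed}

States satisfying EG rst: {FinWait}.
States satisfying EF EG rst: {Listen, Estab, SynSent, SynRcvd, FinWait, Closed}.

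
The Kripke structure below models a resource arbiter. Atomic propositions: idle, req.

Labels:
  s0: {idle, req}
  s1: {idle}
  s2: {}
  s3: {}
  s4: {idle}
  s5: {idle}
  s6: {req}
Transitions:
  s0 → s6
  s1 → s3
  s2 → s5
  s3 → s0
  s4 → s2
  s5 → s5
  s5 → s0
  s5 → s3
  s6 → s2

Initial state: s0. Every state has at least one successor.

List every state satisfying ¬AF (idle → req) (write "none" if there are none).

{s5}

States satisfying idle → req: {s0, s2, s3, s6}.
States satisfying AF (idle → req): {s0, s1, s2, s3, s4, s6}.
States satisfying ¬AF (idle → req): {s5}.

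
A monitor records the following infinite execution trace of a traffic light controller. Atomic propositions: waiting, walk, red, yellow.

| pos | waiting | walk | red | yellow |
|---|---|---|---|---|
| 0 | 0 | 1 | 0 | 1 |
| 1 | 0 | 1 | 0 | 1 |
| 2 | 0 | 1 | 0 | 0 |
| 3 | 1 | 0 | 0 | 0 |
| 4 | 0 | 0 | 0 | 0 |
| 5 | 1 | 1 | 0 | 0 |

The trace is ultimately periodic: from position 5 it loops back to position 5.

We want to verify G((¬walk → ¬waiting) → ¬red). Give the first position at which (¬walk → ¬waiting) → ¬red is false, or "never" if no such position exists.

(¬walk → ¬waiting) → ¬red holds at every position 0..5, and those are all the positions the trace ever visits, so the invariant G((¬walk → ¬waiting) → ¬red) is never violated.

never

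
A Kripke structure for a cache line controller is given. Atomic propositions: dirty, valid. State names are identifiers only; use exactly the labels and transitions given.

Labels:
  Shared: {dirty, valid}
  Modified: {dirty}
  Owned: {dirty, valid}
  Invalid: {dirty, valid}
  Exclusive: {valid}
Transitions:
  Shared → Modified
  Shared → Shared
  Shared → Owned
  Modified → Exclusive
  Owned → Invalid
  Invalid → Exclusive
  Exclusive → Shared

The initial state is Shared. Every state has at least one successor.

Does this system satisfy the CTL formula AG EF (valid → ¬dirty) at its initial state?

Yes

States satisfying EF (valid → ¬dirty): {Shared, Modified, Owned, Invalid, Exclusive}.
States satisfying AG EF (valid → ¬dirty): {Shared, Modified, Owned, Invalid, Exclusive}.
Every state reachable from Shared satisfies EF (valid → ¬dirty).
Shared ∈ Sat(AG EF (valid → ¬dirty)).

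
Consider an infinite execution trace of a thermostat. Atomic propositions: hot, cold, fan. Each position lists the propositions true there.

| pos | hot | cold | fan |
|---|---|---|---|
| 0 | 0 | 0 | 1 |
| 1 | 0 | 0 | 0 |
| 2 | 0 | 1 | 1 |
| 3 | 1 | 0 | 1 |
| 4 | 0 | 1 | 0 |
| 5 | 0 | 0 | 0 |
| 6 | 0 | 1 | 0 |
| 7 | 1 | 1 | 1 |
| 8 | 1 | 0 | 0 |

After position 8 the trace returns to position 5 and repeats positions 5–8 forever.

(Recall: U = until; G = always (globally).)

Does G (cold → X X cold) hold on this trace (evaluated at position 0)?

Does not hold

cold → X X cold must hold at every position from 0 onward. It fails at position 6, so G (cold → X X cold) is false.
Positions where cold holds: 2, 4, 6, 7.
Check X X cold at each: 2→ok, 4→ok, 6→fails, 7→fails.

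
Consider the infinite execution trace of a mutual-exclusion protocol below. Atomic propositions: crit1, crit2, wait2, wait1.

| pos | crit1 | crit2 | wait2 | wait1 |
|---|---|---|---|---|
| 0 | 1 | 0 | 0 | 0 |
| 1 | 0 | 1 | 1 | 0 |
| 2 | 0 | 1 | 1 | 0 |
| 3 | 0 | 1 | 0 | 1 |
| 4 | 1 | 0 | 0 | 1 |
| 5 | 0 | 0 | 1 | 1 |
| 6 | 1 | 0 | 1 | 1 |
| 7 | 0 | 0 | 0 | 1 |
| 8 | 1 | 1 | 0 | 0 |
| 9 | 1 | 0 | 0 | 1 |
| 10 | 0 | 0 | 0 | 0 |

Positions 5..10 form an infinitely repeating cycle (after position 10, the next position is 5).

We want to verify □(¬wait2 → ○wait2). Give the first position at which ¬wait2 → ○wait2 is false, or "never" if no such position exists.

3

Check ¬wait2 → ○wait2 at each position in order: 0 ✓, 1 ✓, 2 ✓.
At position 3 the labels are {crit2, wait1} and the next position 4 has {crit1, wait1}, so ¬wait2 → ○wait2 is false there. This is the first violation.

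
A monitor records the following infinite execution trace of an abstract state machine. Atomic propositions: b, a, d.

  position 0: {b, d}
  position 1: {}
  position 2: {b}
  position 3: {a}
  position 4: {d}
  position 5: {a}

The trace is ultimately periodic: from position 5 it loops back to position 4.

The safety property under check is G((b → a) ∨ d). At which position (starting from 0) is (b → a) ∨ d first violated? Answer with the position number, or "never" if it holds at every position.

Check (b → a) ∨ d at each position in order: 0 ✓, 1 ✓.
At position 2 the labels are {b}, so (b → a) ∨ d is false there. This is the first violation.

2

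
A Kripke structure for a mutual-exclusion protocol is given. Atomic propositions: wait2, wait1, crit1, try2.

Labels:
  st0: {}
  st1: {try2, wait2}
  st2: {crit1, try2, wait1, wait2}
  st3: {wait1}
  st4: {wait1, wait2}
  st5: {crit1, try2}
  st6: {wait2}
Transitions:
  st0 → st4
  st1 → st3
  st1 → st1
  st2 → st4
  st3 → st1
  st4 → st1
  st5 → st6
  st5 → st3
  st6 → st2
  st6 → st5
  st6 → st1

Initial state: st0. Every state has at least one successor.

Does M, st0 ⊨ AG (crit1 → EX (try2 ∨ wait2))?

States satisfying crit1 → EX (try2 ∨ wait2): {st0, st1, st2, st3, st4, st5, st6}.
States satisfying AG (crit1 → EX (try2 ∨ wait2)): {st0, st1, st2, st3, st4, st5, st6}.
Every state reachable from st0 satisfies crit1 → EX (try2 ∨ wait2).
st0 ∈ Sat(AG (crit1 → EX (try2 ∨ wait2))).

Satisfied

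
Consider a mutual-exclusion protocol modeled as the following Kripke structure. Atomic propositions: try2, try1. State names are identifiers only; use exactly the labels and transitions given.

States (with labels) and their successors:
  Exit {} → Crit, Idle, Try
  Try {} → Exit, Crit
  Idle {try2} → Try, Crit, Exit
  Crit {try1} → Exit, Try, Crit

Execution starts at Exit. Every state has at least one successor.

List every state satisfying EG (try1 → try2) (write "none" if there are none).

{Exit, Try, Idle}

States satisfying try1 → try2: {Exit, Try, Idle}.
States satisfying EG (try1 → try2): {Exit, Try, Idle}.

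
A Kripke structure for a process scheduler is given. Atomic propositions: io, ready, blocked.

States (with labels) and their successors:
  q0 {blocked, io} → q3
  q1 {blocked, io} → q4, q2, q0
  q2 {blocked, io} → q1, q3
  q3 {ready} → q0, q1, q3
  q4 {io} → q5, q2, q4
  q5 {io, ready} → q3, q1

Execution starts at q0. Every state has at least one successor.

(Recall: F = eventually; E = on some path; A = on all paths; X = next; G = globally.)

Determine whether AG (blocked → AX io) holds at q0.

States satisfying blocked → AX io: {q1, q3, q4, q5}.
States satisfying AG (blocked → AX io): ∅.
q0 is reachable from q0 and violates blocked → AX io, so AG fails at q0.
q0 ∉ Sat(AG (blocked → AX io)).

Does not hold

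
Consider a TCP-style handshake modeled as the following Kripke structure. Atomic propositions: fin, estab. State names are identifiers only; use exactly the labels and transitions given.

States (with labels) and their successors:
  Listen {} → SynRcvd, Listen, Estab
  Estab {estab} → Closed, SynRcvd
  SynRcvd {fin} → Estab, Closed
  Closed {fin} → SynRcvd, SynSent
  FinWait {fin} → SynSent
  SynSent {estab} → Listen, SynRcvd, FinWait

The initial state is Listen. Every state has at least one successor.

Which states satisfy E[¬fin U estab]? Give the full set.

States satisfying ¬fin: {Listen, Estab, SynSent}.
States satisfying estab: {Estab, SynSent}.
States satisfying E[¬fin U estab]: {Listen, Estab, SynSent}.

{Listen, Estab, SynSent}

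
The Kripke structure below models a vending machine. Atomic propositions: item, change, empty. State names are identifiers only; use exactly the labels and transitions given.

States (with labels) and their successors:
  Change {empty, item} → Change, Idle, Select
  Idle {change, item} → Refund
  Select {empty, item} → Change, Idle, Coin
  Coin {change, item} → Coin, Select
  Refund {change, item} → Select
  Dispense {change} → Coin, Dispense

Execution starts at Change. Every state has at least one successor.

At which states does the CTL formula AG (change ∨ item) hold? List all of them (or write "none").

{Change, Idle, Select, Coin, Refund, Dispense}

States satisfying change ∨ item: {Change, Idle, Select, Coin, Refund, Dispense}.
States satisfying AG (change ∨ item): {Change, Idle, Select, Coin, Refund, Dispense}.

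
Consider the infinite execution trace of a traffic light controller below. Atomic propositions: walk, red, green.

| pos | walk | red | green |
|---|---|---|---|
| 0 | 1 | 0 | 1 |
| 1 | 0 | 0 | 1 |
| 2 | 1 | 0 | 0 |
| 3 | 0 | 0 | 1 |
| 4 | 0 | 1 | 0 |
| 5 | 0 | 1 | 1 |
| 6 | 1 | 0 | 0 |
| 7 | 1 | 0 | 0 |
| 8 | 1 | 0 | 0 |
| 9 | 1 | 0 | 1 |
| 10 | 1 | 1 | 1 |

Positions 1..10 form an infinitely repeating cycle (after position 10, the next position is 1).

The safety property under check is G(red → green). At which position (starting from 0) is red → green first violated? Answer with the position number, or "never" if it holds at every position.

4

Check red → green at each position in order: 0 ✓, 1 ✓, 2 ✓, 3 ✓.
At position 4 the labels are {red}, so red → green is false there. This is the first violation.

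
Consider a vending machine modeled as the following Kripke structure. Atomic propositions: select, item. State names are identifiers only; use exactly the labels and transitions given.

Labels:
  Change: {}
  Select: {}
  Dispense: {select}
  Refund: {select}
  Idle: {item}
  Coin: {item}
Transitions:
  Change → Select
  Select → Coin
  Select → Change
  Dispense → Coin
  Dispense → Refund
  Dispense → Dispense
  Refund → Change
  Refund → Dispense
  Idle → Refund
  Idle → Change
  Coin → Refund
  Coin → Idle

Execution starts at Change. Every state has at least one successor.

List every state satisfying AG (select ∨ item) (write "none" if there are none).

States satisfying select ∨ item: {Dispense, Refund, Idle, Coin}.
States satisfying AG (select ∨ item): ∅.

none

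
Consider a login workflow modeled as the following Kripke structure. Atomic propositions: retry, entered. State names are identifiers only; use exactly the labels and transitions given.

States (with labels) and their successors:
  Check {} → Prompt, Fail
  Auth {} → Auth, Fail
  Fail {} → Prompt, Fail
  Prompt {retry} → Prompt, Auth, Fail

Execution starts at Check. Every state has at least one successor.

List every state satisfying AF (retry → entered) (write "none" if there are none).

States satisfying retry → entered: {Check, Auth, Fail}.
States satisfying AF (retry → entered): {Check, Auth, Fail}.

{Check, Auth, Fail}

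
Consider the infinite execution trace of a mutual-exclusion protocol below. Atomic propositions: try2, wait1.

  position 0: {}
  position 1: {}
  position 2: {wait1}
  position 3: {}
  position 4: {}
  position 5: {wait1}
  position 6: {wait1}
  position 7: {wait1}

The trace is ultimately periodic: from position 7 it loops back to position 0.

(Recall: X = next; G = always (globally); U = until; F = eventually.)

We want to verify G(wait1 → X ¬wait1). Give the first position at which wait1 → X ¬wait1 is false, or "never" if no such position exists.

Check wait1 → X ¬wait1 at each position in order: 0 ✓, 1 ✓, 2 ✓, 3 ✓, 4 ✓.
At position 5 the labels are {wait1} and the next position 6 has {wait1}, so wait1 → X ¬wait1 is false there. This is the first violation.

5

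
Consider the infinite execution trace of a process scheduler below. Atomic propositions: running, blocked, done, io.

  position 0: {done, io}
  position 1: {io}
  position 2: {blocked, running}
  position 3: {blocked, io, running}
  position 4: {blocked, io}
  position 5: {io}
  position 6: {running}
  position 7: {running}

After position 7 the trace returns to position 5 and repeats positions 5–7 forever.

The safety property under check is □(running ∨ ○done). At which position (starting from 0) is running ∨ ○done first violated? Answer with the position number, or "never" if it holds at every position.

0

At position 0 the labels are {done, io} and the next position 1 has {io}, so running ∨ ○done is false there. This is the first violation.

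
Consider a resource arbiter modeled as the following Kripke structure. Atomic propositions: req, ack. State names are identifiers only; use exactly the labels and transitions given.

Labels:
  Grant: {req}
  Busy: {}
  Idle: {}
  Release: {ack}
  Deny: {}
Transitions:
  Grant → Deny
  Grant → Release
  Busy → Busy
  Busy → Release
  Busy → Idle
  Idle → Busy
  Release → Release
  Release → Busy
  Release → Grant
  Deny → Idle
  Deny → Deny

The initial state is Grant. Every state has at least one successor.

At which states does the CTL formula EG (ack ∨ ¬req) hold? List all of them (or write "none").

{Busy, Idle, Release, Deny}

States satisfying ack ∨ ¬req: {Busy, Idle, Release, Deny}.
States satisfying EG (ack ∨ ¬req): {Busy, Idle, Release, Deny}.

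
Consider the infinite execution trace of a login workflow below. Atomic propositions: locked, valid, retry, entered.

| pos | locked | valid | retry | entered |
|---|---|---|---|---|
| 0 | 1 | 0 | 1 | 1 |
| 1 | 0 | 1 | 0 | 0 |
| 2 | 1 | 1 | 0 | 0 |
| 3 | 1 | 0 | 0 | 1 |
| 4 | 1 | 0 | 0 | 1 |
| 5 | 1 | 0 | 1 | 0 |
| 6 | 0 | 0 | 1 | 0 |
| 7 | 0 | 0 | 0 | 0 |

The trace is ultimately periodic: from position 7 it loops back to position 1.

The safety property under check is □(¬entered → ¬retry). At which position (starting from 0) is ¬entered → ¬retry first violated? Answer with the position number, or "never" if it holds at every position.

5

Check ¬entered → ¬retry at each position in order: 0 ✓, 1 ✓, 2 ✓, 3 ✓, 4 ✓.
At position 5 the labels are {locked, retry}, so ¬entered → ¬retry is false there. This is the first violation.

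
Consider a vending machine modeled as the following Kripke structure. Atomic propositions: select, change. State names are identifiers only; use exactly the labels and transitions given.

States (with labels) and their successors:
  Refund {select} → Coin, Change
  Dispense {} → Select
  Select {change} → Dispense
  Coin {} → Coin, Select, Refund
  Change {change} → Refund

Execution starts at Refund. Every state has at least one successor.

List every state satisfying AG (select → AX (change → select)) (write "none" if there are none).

{Dispense, Select}

States satisfying select → AX (change → select): {Dispense, Select, Coin, Change}.
States satisfying AG (select → AX (change → select)): {Dispense, Select}.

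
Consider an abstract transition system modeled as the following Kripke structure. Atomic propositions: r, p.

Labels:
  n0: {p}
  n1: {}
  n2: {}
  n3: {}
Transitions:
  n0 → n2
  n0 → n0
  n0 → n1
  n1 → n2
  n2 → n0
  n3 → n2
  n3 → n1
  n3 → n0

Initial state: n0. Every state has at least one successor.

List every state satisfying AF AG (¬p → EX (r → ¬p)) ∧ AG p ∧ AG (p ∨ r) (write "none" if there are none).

States satisfying AG (¬p → EX (r → ¬p)): {n0, n1, n2, n3}.
States satisfying AF AG (¬p → EX (r → ¬p)): {n0, n1, n2, n3}.
States satisfying p: {n0}.
States satisfying AG p: ∅.
States satisfying p ∨ r: {n0}.
States satisfying AG (p ∨ r): ∅.
States satisfying AG p ∧ AG (p ∨ r): ∅.
States satisfying AF AG (¬p → EX (r → ¬p)) ∧ AG p ∧ AG (p ∨ r): ∅.

none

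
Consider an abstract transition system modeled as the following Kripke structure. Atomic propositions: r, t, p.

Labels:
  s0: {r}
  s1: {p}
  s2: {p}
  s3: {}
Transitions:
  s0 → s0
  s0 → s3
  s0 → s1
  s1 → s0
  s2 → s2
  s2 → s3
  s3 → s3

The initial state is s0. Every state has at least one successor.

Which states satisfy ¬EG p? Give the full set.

{s0, s1, s3}

States satisfying p: {s1, s2}.
States satisfying EG p: {s2}.
States satisfying ¬EG p: {s0, s1, s3}.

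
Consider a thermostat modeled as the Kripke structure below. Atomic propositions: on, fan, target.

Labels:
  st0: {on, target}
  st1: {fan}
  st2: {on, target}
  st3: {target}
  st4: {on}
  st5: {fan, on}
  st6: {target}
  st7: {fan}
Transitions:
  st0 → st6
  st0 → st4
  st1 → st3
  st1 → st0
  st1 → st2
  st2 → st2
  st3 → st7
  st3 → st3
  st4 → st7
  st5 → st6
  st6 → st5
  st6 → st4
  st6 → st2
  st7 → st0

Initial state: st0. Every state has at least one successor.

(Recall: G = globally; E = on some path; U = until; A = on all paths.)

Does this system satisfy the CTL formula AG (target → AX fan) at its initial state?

States satisfying target → AX fan: {st1, st4, st5, st7}.
States satisfying AG (target → AX fan): ∅.
st0 is reachable from st0 and violates target → AX fan, so AG fails at st0.
st0 ∉ Sat(AG (target → AX fan)).

No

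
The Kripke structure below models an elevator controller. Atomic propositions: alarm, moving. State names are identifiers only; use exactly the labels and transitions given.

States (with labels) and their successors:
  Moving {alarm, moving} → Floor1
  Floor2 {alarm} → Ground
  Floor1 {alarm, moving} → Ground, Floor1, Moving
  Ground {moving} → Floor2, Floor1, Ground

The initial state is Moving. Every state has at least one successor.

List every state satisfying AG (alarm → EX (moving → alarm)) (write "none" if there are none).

States satisfying alarm → EX (moving → alarm): {Moving, Floor1, Ground}.
States satisfying AG (alarm → EX (moving → alarm)): ∅.

none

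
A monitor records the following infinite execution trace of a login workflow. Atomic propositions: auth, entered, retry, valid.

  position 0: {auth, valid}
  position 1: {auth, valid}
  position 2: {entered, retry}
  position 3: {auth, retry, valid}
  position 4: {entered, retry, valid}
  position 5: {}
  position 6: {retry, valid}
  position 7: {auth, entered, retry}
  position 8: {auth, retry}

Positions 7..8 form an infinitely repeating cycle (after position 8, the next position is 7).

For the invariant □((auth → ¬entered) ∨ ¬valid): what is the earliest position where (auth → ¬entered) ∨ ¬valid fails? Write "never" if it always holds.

never

(auth → ¬entered) ∨ ¬valid holds at every position 0..8, and those are all the positions the trace ever visits, so the invariant □((auth → ¬entered) ∨ ¬valid) is never violated.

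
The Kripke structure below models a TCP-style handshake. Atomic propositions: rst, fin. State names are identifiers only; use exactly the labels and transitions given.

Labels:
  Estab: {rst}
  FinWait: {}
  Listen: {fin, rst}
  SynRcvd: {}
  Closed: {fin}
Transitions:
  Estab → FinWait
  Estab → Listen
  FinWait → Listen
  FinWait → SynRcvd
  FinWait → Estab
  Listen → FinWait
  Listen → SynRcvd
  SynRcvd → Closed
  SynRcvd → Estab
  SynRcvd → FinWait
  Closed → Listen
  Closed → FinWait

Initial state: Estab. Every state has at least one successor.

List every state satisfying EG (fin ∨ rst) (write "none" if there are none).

none

States satisfying fin ∨ rst: {Estab, Listen, Closed}.
States satisfying EG (fin ∨ rst): ∅.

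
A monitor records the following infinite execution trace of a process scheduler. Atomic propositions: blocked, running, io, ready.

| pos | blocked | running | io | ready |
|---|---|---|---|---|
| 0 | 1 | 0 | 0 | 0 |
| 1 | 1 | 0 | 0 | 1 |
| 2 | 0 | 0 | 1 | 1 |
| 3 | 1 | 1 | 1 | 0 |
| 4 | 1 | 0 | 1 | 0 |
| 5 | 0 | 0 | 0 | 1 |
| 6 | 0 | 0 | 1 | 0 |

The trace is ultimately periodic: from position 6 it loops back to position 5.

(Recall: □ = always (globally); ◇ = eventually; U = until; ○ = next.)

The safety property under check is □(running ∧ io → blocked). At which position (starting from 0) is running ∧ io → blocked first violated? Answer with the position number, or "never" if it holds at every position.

never

running ∧ io → blocked holds at every position 0..6, and those are all the positions the trace ever visits, so the invariant □(running ∧ io → blocked) is never violated.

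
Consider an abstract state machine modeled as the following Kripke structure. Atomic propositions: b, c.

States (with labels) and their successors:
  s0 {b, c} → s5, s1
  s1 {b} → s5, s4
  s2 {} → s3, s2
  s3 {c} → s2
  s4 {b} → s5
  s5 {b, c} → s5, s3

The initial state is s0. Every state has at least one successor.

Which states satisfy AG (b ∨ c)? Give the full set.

States satisfying b ∨ c: {s0, s1, s3, s4, s5}.
States satisfying AG (b ∨ c): ∅.

none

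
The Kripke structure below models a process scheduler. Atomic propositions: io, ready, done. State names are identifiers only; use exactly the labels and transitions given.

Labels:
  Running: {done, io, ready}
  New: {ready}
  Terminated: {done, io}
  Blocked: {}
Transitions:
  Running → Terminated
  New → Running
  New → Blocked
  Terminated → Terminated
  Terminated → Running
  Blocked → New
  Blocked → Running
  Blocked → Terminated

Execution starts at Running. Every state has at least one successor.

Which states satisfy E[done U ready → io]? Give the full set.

{Running, Terminated, Blocked}

States satisfying done: {Running, Terminated}.
States satisfying ready → io: {Running, Terminated, Blocked}.
States satisfying E[done U ready → io]: {Running, Terminated, Blocked}.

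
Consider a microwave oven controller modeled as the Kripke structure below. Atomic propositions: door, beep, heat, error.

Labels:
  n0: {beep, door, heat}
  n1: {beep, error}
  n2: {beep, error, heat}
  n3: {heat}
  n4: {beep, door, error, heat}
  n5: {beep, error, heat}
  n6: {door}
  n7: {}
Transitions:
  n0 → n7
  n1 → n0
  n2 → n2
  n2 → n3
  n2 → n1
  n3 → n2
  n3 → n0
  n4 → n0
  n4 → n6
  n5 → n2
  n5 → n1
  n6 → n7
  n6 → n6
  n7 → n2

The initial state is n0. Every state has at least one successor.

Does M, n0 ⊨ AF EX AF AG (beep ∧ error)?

Violated

States satisfying EX AF AG (beep ∧ error): ∅.
States satisfying AF EX AF AG (beep ∧ error): ∅.
There is a path from n0 along which EX AF AG (beep ∧ error) never holds.
n0 ∉ Sat(AF EX AF AG (beep ∧ error)).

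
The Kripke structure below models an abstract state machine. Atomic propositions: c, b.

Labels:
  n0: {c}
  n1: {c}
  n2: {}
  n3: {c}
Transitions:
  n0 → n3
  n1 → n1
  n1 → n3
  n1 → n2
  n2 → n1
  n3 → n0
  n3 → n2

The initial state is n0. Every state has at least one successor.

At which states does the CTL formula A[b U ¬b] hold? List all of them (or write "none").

{n0, n1, n2, n3}

States satisfying b: ∅.
States satisfying ¬b: {n0, n1, n2, n3}.
States satisfying A[b U ¬b]: {n0, n1, n2, n3}.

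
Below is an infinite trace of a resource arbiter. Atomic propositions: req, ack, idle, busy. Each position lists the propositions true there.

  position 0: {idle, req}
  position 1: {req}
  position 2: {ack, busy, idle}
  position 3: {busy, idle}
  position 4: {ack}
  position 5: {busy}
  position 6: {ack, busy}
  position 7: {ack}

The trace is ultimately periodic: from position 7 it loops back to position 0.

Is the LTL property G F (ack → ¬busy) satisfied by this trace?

F (ack → ¬busy) holds at every position 0..7, and those are all positions ever visited, so G F (ack → ¬busy) holds.

Holds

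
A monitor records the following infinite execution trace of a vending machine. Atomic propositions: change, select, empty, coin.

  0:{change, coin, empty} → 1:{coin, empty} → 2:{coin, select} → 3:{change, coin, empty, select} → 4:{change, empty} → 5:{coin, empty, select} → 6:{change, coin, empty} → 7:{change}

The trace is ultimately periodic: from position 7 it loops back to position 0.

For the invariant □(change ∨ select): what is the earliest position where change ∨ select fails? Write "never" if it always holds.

Check change ∨ select at each position in order: 0 ✓.
At position 1 the labels are {coin, empty}, so change ∨ select is false there. This is the first violation.

1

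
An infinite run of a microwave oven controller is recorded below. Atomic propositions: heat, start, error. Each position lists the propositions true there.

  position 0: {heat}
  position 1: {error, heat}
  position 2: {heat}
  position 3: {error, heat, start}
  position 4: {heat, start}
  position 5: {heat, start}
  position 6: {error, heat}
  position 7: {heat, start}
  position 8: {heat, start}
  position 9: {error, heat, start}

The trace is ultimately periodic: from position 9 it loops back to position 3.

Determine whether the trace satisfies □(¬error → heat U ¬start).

¬error → heat U ¬start holds at every position 0..9, and those are all positions ever visited, so □(¬error → heat U ¬start) holds.
Positions where ¬error holds: 0, 2, 4, 5, 7, 8.
Check heat U ¬start at each: 0→ok, 2→ok, 4→ok, 5→ok, 7→ok, 8→ok.

Yes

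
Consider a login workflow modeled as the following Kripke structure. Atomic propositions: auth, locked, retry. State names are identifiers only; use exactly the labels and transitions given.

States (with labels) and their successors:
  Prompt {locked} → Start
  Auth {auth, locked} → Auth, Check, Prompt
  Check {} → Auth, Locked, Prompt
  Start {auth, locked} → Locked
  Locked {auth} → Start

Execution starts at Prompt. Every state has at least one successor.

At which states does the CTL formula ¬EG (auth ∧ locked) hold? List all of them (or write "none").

{Prompt, Check, Start, Locked}

States satisfying auth ∧ locked: {Auth, Start}.
States satisfying EG (auth ∧ locked): {Auth}.
States satisfying ¬EG (auth ∧ locked): {Prompt, Check, Start, Locked}.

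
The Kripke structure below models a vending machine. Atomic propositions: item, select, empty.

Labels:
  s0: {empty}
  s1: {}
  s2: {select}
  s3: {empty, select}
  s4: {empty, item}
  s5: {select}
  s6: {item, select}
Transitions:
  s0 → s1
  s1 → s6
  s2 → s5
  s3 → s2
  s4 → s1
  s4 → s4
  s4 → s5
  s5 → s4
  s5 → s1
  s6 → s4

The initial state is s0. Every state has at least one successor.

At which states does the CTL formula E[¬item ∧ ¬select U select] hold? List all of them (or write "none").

States satisfying ¬item ∧ ¬select: {s0, s1}.
States satisfying select: {s2, s3, s5, s6}.
States satisfying E[¬item ∧ ¬select U select]: {s0, s1, s2, s3, s5, s6}.

{s0, s1, s2, s3, s5, s6}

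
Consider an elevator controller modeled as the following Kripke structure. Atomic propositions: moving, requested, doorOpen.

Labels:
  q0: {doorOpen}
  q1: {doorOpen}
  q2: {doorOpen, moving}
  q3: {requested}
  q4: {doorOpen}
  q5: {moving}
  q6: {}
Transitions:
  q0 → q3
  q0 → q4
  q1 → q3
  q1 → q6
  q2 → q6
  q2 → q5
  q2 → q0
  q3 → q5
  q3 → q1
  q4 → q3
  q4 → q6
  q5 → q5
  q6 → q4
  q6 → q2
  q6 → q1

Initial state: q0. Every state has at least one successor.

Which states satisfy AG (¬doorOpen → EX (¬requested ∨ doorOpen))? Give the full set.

{q0, q1, q2, q3, q4, q5, q6}

States satisfying ¬doorOpen → EX (¬requested ∨ doorOpen): {q0, q1, q2, q3, q4, q5, q6}.
States satisfying AG (¬doorOpen → EX (¬requested ∨ doorOpen)): {q0, q1, q2, q3, q4, q5, q6}.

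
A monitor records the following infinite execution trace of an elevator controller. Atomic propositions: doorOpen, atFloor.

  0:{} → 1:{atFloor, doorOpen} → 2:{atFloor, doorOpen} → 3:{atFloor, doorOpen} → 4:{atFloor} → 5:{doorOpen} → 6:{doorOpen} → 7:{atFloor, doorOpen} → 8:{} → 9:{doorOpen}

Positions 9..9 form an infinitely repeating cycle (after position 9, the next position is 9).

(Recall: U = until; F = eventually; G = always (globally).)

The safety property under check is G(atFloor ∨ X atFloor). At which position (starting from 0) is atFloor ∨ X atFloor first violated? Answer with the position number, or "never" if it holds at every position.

5

Check atFloor ∨ X atFloor at each position in order: 0 ✓, 1 ✓, 2 ✓, 3 ✓, 4 ✓.
At position 5 the labels are {doorOpen} and the next position 6 has {doorOpen}, so atFloor ∨ X atFloor is false there. This is the first violation.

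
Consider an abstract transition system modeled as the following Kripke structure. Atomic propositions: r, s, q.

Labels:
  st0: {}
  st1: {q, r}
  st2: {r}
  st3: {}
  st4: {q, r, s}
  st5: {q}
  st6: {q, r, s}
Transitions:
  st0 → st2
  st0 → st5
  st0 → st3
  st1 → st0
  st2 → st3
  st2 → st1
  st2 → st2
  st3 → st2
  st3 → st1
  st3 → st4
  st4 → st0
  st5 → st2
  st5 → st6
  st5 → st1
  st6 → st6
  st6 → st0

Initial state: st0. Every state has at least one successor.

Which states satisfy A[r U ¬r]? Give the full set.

States satisfying r: {st1, st2, st4, st6}.
States satisfying ¬r: {st0, st3, st5}.
States satisfying A[r U ¬r]: {st0, st1, st3, st4, st5}.

{st0, st1, st3, st4, st5}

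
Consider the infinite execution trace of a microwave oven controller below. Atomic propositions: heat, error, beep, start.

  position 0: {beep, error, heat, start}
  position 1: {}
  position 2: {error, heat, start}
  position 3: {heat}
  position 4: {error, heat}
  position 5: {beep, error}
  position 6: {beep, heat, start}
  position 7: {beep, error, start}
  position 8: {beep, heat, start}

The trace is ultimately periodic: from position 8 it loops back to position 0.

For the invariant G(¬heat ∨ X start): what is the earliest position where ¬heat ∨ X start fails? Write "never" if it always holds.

At position 0 the labels are {beep, error, heat, start} and the next position 1 has {}, so ¬heat ∨ X start is false there. This is the first violation.

0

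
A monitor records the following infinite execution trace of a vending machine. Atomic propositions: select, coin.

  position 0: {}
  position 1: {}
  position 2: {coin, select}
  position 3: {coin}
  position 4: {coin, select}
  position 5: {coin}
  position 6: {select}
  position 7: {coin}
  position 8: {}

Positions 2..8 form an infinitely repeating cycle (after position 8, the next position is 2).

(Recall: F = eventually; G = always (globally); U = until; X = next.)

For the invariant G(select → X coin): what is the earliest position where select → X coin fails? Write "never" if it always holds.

select → X coin holds at every position 0..8, and those are all the positions the trace ever visits, so the invariant G(select → X coin) is never violated.

never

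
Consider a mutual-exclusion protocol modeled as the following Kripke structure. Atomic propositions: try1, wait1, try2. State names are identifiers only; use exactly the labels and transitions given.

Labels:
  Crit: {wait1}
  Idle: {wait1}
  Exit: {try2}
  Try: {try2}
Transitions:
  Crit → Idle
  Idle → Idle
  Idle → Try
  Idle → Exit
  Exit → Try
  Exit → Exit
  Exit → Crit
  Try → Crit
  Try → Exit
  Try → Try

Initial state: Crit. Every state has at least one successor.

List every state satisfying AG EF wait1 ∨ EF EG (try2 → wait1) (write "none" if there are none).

{Crit, Idle, Exit, Try}

States satisfying EF wait1: {Crit, Idle, Exit, Try}.
States satisfying AG EF wait1: {Crit, Idle, Exit, Try}.
States satisfying EG (try2 → wait1): {Crit, Idle}.
States satisfying EF EG (try2 → wait1): {Crit, Idle, Exit, Try}.
States satisfying AG EF wait1 ∨ EF EG (try2 → wait1): {Crit, Idle, Exit, Try}.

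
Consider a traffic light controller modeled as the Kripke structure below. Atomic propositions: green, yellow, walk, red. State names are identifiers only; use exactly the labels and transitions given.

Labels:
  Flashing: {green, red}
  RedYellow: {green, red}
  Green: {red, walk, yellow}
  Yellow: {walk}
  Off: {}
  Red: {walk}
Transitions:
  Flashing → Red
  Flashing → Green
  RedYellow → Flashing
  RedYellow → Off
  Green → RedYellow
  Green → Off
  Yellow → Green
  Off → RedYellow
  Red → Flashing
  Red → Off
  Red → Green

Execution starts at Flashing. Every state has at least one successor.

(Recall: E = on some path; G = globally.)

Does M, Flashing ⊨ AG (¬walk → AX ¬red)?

No

States satisfying ¬walk → AX ¬red: {Green, Yellow, Red}.
States satisfying AG (¬walk → AX ¬red): ∅.
Flashing is reachable from Flashing and violates ¬walk → AX ¬red, so AG fails at Flashing.
Flashing ∉ Sat(AG (¬walk → AX ¬red)).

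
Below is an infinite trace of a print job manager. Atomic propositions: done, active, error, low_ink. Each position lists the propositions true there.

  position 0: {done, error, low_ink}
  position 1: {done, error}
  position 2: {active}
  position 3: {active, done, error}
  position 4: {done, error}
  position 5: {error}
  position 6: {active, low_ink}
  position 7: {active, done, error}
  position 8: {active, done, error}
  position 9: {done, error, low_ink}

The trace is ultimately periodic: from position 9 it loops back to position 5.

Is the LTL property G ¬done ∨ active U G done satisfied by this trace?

¬done must hold at every position from 0 onward. It fails at position 0, so G ¬done is false.
Walking from position 0: at position 0, G done has not yet held and active fails, so active U G done is false.
At position 0: G ¬done is false; active U G done is false; so G ¬done ∨ active U G done is false.

Does not hold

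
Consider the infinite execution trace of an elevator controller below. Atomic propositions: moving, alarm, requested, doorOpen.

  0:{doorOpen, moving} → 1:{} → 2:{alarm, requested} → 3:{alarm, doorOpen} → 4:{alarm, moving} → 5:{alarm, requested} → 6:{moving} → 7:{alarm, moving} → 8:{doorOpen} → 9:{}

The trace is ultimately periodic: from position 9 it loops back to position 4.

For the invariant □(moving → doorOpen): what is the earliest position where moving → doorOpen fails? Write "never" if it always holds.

Check moving → doorOpen at each position in order: 0 ✓, 1 ✓, 2 ✓, 3 ✓.
At position 4 the labels are {alarm, moving}, so moving → doorOpen is false there. This is the first violation.

4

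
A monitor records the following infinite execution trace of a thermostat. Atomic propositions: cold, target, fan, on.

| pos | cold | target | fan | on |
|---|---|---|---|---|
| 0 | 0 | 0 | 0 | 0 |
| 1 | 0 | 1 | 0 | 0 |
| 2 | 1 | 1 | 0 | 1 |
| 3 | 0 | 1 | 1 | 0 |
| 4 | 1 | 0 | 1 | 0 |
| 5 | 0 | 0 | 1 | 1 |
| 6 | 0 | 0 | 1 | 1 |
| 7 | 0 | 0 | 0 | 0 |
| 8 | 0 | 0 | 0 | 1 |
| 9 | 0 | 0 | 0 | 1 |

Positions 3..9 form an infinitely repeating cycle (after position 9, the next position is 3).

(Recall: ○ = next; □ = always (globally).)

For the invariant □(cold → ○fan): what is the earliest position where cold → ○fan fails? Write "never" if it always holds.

never

cold → ○fan holds at every position 0..9, and those are all the positions the trace ever visits, so the invariant □(cold → ○fan) is never violated.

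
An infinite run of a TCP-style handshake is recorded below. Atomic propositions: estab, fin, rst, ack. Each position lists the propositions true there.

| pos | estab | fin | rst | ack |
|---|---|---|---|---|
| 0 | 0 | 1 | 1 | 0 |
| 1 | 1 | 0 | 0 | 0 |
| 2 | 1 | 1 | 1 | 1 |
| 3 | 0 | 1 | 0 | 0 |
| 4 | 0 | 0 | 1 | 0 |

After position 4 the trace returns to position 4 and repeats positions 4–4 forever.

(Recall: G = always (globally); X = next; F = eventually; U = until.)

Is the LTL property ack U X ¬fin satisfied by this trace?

Walking from position 0: X ¬fin first holds at position 0, and ack holds at every earlier position along the way, so ack U X ¬fin holds.

Satisfied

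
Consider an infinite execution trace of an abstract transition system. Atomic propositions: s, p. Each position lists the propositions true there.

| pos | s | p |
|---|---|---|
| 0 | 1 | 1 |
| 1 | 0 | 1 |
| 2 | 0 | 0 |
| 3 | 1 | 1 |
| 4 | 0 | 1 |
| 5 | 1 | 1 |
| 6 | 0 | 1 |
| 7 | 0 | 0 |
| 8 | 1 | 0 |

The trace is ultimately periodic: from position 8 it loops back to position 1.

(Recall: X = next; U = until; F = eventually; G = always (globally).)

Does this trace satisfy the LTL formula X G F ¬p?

The position after 0 is 1; G F ¬p is true there.

Holds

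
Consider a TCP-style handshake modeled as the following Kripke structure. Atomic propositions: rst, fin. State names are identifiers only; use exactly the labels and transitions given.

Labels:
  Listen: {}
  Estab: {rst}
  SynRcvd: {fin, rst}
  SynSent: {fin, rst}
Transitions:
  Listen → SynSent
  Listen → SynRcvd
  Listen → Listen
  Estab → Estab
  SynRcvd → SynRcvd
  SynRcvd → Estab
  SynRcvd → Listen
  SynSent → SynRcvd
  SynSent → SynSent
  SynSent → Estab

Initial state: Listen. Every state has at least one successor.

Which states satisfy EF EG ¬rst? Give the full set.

{Listen, SynRcvd, SynSent}

States satisfying EG ¬rst: {Listen}.
States satisfying EF EG ¬rst: {Listen, SynRcvd, SynSent}.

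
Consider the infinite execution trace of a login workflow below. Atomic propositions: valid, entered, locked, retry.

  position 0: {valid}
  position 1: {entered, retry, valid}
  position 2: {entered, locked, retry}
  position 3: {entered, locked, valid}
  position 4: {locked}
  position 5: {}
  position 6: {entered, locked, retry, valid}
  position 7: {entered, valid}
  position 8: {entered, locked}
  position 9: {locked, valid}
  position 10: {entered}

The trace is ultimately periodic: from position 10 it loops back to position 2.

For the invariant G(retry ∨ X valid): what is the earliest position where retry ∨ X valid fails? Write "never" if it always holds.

Check retry ∨ X valid at each position in order: 0 ✓, 1 ✓, 2 ✓.
At position 3 the labels are {entered, locked, valid} and the next position 4 has {locked}, so retry ∨ X valid is false there. This is the first violation.

3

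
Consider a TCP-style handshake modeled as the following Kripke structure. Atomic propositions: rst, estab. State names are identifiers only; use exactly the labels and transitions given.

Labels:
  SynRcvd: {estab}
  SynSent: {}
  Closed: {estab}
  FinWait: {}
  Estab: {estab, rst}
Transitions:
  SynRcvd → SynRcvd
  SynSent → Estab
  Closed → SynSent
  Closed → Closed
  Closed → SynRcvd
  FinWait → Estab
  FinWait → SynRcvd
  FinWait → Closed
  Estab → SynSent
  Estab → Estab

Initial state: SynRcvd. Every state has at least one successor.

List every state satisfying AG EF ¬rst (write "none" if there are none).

States satisfying EF ¬rst: {SynRcvd, SynSent, Closed, FinWait, Estab}.
States satisfying AG EF ¬rst: {SynRcvd, SynSent, Closed, FinWait, Estab}.

{SynRcvd, SynSent, Closed, FinWait, Estab}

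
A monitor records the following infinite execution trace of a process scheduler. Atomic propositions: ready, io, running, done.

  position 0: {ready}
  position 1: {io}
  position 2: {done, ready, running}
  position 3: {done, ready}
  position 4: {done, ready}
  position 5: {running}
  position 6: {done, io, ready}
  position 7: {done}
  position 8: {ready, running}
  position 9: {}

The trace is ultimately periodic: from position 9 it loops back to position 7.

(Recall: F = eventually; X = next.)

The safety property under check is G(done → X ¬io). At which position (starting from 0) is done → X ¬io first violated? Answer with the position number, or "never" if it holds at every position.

done → X ¬io holds at every position 0..9, and those are all the positions the trace ever visits, so the invariant G(done → X ¬io) is never violated.

never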